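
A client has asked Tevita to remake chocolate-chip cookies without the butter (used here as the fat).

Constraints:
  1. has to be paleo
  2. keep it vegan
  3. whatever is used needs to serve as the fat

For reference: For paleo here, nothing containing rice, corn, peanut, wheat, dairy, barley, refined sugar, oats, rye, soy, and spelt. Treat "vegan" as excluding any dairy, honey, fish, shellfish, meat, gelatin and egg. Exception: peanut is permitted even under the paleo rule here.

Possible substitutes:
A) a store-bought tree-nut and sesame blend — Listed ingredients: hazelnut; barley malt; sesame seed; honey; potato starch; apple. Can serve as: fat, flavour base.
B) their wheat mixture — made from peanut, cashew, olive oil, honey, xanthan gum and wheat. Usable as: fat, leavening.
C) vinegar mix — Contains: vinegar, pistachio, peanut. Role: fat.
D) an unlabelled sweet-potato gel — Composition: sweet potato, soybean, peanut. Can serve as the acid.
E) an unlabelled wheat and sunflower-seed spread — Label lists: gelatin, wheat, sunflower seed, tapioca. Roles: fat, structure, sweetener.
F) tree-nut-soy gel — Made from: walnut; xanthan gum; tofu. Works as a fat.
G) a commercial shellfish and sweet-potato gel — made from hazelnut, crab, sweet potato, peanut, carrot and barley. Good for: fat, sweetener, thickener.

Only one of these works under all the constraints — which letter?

C

A: has barley malt, so not paleo; has honey, so not vegan — reject
B: has wheat, so not paleo; has honey, so not vegan — reject
C: peanut is permitted under the paleo carve-out; nothing else excluded — valid
D: not usable as a fat; has soybean, so not paleo — reject
E: has wheat, so not paleo; has gelatin, so not vegan — reject
F: has tofu, so not paleo — reject
G: has barley, so not paleo; has crab, so not vegan — no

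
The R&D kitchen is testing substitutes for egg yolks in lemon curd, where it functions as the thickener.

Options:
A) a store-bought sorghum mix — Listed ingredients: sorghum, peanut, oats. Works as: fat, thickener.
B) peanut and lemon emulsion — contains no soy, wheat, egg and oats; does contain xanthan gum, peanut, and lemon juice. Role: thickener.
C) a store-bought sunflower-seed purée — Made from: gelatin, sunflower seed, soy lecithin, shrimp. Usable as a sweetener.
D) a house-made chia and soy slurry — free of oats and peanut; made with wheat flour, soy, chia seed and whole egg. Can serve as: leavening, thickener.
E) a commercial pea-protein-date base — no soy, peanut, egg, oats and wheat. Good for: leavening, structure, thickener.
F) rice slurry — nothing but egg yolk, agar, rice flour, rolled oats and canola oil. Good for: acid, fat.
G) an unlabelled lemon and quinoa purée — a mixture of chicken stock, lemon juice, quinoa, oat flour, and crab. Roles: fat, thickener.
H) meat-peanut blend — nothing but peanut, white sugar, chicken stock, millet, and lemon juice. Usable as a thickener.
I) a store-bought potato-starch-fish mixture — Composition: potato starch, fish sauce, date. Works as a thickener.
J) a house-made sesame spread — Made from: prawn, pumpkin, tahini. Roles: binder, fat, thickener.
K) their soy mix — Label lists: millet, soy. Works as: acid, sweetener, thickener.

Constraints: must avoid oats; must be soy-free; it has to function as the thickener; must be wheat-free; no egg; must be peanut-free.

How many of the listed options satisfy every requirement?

A: has oats, so not oat-free; has peanut, so not peanut-free — out
B: has peanut, so not peanut-free — no
C: not usable as a thickener; has soy lecithin, so not soy-free — no
D: has soy, so not soy-free; has wheat flour, so not wheat-free (and 1 more) — no
E: no wheat, no peanut — valid
F: not usable as a thickener; has rolled oats, so not oat-free (and 1 more) — no
G: has oat flour, so not oat-free — no
H: has peanut, so not peanut-free — reject
I: all constraints satisfied — keep
J: no peanut, no wheat — OK
K: has soy, so not soy-free — out

3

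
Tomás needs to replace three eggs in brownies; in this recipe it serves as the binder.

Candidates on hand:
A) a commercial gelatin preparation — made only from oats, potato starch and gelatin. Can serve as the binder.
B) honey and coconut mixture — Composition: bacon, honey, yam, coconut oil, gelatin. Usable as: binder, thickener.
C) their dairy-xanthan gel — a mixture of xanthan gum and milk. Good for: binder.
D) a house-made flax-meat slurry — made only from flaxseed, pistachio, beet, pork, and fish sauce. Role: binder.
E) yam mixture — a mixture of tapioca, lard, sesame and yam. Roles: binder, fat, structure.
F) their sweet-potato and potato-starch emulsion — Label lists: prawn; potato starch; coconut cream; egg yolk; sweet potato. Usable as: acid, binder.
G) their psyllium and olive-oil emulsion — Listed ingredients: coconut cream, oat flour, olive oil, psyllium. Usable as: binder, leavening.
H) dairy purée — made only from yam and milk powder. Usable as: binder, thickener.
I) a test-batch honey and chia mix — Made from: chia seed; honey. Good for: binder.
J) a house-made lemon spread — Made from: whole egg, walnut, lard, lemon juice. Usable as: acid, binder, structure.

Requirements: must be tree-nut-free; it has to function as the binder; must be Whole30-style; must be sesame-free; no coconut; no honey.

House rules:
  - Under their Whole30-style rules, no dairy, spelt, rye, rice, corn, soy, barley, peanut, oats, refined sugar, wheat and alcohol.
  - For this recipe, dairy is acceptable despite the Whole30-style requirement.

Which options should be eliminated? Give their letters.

A: has oats, so not Whole30-style — out
B: has honey, so not honey-free; has coconut oil, so not coconut-free — reject
C: dairy is permitted under the Whole30-style carve-out; nothing else excluded — keep
D: has pistachio, so not tree-nut-free — out
E: has sesame, so not sesame-free — no
F: has coconut cream, so not coconut-free — reject
G: has oat flour, so not Whole30-style; has coconut cream, so not coconut-free — no
H: dairy is permitted under the Whole30-style carve-out; nothing else excluded — OK
I: has honey, so not honey-free — no
J: has walnut, so not tree-nut-free — out

A, B, D, E, F, G, I, J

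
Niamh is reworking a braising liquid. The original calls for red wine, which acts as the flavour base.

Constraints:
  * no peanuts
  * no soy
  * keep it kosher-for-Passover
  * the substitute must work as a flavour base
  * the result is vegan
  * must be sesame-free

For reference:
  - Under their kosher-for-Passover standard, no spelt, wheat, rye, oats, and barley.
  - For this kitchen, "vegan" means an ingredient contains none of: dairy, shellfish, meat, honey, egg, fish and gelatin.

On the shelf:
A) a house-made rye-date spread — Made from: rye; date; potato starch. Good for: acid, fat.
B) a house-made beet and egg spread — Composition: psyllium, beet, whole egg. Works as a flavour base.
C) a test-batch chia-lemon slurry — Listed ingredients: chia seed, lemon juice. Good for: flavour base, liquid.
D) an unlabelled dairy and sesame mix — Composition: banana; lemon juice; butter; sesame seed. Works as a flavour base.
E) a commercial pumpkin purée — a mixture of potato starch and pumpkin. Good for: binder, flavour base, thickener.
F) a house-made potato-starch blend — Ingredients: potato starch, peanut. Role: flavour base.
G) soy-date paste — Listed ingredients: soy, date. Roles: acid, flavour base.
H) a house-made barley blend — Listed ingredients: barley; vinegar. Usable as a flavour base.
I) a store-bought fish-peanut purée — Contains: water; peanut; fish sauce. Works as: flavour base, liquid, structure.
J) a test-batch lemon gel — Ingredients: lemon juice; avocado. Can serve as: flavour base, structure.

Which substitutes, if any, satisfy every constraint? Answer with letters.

C, E, J

A: not usable as a flavour base; has rye, so not kosher-for-Passover — out
B: has whole egg, so not vegan — out
C: no sesame, no soy — valid
D: has butter, so not vegan; has sesame seed, so not sesame-free — reject
E: nothing on the exclusion list — keep
F: has peanut, so not peanut-free — out
G: has soy, so not soy-free — no
H: has barley, so not kosher-for-Passover — out
I: has fish sauce, so not vegan; has peanut, so not peanut-free — out
J: only lemon juice and avocado; none excluded — keep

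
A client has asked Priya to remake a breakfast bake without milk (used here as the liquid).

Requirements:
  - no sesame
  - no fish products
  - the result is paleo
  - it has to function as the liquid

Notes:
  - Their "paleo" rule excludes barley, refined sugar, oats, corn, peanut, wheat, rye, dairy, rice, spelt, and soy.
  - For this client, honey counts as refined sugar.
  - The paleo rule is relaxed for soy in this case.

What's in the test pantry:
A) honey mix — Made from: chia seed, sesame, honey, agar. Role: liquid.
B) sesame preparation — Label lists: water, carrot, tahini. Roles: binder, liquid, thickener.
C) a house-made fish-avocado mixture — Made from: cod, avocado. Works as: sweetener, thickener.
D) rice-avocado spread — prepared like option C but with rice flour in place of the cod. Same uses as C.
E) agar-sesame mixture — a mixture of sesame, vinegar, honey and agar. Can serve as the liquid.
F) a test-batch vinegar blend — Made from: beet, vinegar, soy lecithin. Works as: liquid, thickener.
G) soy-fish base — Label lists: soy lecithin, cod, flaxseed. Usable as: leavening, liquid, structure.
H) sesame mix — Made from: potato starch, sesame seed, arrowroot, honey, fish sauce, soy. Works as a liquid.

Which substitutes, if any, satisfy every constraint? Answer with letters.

A: has honey, so not paleo; has sesame, so not sesame-free — reject
B: has tahini, so not sesame-free — no
C: not usable as a liquid; has cod, so not fish-free — no
D: not usable as a liquid; has rice flour, so not paleo — out
E: has honey, so not paleo; has sesame, so not sesame-free — no
F: soy is permitted under the paleo carve-out; nothing else excluded — OK
G: has cod, so not fish-free — reject
H: has honey, so not paleo; has sesame seed, so not sesame-free (and 1 more) — out

F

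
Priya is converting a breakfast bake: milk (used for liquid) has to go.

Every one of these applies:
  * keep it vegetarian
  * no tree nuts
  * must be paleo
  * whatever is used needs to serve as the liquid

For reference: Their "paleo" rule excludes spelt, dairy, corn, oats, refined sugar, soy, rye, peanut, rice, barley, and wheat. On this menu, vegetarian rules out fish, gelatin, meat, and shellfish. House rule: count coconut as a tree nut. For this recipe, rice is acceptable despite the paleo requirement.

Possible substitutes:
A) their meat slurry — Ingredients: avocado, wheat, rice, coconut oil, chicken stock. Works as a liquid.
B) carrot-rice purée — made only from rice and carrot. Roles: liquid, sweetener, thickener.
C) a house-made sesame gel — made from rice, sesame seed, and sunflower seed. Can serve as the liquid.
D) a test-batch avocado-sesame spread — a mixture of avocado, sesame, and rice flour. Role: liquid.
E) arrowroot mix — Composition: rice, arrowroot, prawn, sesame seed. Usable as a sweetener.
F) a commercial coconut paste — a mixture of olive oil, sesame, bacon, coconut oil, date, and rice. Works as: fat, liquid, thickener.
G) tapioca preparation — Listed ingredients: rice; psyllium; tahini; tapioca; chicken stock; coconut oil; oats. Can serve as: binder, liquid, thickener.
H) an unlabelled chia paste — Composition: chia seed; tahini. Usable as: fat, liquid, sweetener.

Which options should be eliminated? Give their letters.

A, E, F, G

A: has wheat, so not paleo; has chicken stock, so not vegetarian (and 1 more) — no
B: rice is permitted under the paleo carve-out; nothing else excluded — OK
C: rice is permitted under the paleo carve-out; nothing else excluded — OK
D: rice is permitted under the paleo carve-out; nothing else excluded — valid
E: not usable as a liquid; has prawn, so not vegetarian — reject
F: has bacon, so not vegetarian; has coconut oil, so not tree-nut-free — reject
G: has oats, so not paleo; has chicken stock, so not vegetarian (and 1 more) — out
H: tree-nut-free, paleo — OK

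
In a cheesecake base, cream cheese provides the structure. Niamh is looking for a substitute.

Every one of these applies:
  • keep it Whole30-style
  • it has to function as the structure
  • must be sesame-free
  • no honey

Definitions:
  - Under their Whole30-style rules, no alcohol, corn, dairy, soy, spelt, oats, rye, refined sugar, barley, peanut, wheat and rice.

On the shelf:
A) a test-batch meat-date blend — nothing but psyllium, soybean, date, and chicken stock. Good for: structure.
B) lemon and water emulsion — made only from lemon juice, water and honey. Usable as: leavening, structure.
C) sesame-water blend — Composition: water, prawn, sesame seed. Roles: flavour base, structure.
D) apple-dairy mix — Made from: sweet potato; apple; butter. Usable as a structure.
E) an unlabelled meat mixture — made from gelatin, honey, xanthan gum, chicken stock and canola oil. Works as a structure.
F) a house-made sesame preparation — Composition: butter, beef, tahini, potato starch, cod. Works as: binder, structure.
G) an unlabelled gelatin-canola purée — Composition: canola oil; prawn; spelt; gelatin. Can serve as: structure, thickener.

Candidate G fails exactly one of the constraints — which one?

usable as a structure: satisfied
Whole30-style: has spelt — fails
honey-free: satisfied
sesame-free: satisfied

Whole30-style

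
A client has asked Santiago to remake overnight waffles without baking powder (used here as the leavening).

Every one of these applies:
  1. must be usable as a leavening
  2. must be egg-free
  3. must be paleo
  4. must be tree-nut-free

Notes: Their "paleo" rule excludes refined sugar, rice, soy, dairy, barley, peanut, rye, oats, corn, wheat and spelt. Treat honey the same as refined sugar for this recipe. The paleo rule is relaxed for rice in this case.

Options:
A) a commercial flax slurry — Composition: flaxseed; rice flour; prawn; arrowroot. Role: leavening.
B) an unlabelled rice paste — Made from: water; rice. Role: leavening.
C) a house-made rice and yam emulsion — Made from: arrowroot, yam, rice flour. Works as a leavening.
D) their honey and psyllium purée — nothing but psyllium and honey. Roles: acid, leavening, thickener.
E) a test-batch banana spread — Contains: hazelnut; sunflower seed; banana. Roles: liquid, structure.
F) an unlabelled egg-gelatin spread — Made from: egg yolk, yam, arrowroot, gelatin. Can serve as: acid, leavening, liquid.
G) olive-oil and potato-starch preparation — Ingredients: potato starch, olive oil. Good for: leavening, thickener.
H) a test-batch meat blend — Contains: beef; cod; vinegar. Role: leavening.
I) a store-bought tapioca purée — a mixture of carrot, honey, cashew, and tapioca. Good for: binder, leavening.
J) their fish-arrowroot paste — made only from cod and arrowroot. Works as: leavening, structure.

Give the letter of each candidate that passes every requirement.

A: rice is permitted under the paleo carve-out; nothing else excluded — keep
B: rice is permitted under the paleo carve-out; nothing else excluded — OK
C: rice is permitted under the paleo carve-out; nothing else excluded — OK
D: has honey, so not paleo — out
E: not usable as a leavening; has hazelnut, so not tree-nut-free — out
F: has egg yolk, so not egg-free — no
G: only olive oil and potato starch; none excluded — OK
H: paleo, no egg — OK
I: has honey, so not paleo; has cashew, so not tree-nut-free — no
J: only cod and arrowroot; none excluded — OK

A, B, C, G, H, J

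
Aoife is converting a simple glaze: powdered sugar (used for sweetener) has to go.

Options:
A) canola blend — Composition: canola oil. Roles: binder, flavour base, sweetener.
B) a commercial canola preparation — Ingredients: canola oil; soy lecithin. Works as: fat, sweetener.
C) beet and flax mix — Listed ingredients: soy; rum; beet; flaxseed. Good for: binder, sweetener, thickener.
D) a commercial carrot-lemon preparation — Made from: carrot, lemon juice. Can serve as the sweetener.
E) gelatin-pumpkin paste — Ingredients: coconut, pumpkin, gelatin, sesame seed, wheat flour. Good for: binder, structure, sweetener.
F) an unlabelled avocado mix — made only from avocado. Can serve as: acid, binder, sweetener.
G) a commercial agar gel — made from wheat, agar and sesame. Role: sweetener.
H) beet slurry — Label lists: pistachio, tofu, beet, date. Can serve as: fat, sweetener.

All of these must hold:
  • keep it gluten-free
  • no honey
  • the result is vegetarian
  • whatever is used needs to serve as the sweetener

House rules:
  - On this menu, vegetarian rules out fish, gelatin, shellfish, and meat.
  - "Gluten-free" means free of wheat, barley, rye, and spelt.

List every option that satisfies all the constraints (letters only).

A: works as a sweetener, gluten-free, vegetarian — valid
B: works as a sweetener, gluten-free, no honey — valid
C: nothing on the exclusion list — valid
D: gluten-free, no honey — keep
E: has gelatin, so not vegetarian; has wheat flour, so not gluten-free — no
F: only avocado; none excluded — keep
G: has wheat, so not gluten-free — out
H: every rule checks out — OK

A, B, C, D, F, H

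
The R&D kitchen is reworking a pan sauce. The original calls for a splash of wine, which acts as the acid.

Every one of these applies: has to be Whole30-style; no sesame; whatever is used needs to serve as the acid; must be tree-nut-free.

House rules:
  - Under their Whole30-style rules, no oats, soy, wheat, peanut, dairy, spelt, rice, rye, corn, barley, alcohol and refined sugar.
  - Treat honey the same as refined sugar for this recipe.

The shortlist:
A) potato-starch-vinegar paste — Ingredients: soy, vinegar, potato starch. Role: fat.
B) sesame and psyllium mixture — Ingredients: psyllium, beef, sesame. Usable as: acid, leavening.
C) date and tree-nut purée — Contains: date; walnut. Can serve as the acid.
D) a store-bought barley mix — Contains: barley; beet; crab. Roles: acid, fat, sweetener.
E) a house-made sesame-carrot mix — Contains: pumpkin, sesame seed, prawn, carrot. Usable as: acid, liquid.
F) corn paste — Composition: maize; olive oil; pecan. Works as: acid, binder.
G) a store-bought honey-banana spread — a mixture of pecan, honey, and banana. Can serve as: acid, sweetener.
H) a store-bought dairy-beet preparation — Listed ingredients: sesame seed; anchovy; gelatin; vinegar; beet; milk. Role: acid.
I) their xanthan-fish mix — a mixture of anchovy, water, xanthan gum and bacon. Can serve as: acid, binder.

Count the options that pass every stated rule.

1

A: not usable as an acid; has soy, so not Whole30-style — reject
B: has sesame, so not sesame-free — no
C: has walnut, so not tree-nut-free — out
D: has barley, so not Whole30-style — out
E: has sesame seed, so not sesame-free — no
F: has maize, so not Whole30-style; has pecan, so not tree-nut-free — out
G: has honey, so not Whole30-style; has pecan, so not tree-nut-free — out
H: has milk, so not Whole30-style; has sesame seed, so not sesame-free — out
I: anchovy and bacon etc. — none of it excluded — keep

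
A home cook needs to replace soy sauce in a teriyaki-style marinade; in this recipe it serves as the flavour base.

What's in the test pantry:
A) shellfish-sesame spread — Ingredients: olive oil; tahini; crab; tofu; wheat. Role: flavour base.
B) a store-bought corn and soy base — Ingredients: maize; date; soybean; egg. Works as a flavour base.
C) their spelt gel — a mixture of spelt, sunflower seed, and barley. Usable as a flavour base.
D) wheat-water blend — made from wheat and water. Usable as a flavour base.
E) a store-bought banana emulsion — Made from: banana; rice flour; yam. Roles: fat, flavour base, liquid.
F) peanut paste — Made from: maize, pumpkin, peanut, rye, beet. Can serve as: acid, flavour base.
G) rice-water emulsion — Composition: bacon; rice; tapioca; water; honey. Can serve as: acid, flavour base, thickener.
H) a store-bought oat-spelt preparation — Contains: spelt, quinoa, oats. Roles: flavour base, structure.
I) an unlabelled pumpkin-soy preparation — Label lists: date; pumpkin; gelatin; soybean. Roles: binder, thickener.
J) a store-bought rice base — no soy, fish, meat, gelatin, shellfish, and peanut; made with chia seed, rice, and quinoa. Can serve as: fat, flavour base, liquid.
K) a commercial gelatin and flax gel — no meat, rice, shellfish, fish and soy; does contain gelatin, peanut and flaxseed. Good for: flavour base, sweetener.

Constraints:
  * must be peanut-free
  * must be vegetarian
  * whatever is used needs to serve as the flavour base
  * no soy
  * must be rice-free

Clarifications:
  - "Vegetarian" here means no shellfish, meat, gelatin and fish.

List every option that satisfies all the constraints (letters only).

A: has crab, so not vegetarian; has tofu, so not soy-free — out
B: has soybean, so not soy-free — out
C: only barley, spelt, and sunflower seed; none excluded — valid
D: only wheat and water; none excluded — keep
E: has rice flour, so not rice-free — reject
F: has peanut, so not peanut-free — no
G: has bacon, so not vegetarian; has rice, so not rice-free — reject
H: only oats, spelt, and quinoa; none excluded — valid
I: not usable as a flavour base; has gelatin, so not vegetarian (and 1 more) — out
J: has rice, so not rice-free — no
K: has gelatin, so not vegetarian; has peanut, so not peanut-free — no

C, D, H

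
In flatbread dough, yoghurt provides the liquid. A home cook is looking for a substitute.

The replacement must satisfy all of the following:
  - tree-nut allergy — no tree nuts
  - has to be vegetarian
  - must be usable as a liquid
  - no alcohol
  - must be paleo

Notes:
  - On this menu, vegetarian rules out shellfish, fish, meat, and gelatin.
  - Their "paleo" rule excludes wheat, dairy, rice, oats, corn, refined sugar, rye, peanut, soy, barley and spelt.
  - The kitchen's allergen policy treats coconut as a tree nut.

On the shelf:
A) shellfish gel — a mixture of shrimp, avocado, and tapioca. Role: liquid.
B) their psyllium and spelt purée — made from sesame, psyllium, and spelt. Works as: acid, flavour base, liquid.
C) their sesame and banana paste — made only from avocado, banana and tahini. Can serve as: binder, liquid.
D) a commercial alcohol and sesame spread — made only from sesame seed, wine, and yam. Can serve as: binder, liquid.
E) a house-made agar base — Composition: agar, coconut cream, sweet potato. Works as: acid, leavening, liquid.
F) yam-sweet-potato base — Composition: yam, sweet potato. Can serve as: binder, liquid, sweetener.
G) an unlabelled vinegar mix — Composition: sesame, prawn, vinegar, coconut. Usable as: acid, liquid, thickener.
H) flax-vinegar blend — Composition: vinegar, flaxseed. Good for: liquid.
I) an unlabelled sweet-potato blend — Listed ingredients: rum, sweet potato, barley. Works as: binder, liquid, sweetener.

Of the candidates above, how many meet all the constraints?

3

A: has shrimp, so not vegetarian — out
B: has spelt, so not paleo — out
C: works as a liquid, vegetarian, no alcohol — keep
D: has wine, so not alcohol-free — out
E: has coconut cream, so not tree-nut-free — no
F: only yam and sweet potato; none excluded — keep
G: has prawn, so not vegetarian; has coconut, so not tree-nut-free — no
H: only vinegar and flaxseed; none excluded — valid
I: has barley, so not paleo; has rum, so not alcohol-free — no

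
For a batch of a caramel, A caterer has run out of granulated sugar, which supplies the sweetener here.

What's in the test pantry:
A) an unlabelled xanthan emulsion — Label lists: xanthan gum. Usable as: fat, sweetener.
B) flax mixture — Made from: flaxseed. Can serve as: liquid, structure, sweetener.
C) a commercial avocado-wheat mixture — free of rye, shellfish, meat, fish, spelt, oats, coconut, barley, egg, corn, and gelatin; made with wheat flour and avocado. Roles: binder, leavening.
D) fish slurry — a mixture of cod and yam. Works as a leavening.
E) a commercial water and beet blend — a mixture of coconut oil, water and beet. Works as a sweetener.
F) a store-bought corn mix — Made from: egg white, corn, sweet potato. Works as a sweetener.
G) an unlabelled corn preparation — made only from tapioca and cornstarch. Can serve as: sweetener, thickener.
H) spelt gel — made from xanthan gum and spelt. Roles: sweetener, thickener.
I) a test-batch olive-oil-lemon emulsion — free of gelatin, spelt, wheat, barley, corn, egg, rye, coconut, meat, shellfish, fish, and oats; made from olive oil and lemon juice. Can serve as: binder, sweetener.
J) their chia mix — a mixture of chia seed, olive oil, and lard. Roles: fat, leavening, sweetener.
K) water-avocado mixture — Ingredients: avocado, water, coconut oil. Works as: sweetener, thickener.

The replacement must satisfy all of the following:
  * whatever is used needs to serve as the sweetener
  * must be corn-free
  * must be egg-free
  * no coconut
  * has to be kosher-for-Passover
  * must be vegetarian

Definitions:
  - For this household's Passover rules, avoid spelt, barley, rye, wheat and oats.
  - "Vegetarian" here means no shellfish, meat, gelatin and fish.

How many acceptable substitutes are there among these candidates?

A: works as a sweetener, no coconut, no egg — valid
B: no egg, vegetarian — keep
C: not usable as a sweetener; has wheat flour, so not kosher-for-Passover — out
D: not usable as a sweetener; has cod, so not vegetarian — out
E: has coconut oil, so not coconut-free — no
F: has egg white, so not egg-free; has corn, so not corn-free — reject
G: has cornstarch, so not corn-free — reject
H: has spelt, so not kosher-for-Passover — reject
I: works as a sweetener, no corn, no coconut — OK
J: has lard, so not vegetarian — out
K: has coconut oil, so not coconut-free — reject

3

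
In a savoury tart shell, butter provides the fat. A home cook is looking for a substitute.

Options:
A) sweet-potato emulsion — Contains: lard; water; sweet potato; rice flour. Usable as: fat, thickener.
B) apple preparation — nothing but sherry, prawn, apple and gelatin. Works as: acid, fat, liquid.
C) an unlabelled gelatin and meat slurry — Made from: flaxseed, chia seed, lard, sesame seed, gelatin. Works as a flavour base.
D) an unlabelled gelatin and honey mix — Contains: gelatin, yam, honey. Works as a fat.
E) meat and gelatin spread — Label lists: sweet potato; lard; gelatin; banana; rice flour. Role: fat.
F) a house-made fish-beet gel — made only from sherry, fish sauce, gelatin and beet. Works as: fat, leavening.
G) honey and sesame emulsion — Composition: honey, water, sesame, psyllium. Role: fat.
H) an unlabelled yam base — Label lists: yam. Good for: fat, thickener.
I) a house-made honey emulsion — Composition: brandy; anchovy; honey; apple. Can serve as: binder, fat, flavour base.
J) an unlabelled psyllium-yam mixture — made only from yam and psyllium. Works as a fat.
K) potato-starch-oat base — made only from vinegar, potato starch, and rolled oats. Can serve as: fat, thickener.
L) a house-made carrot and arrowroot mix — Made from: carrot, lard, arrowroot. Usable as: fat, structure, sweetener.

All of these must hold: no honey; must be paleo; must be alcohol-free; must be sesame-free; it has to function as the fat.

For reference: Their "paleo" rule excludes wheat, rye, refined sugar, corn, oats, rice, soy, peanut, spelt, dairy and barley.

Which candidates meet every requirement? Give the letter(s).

A: has rice flour, so not paleo — no
B: has sherry, so not alcohol-free — no
C: not usable as a fat; has sesame seed, so not sesame-free — reject
D: has honey, so not honey-free — reject
E: has rice flour, so not paleo — no
F: has sherry, so not alcohol-free — out
G: has sesame, so not sesame-free; has honey, so not honey-free — no
H: all constraints satisfied — keep
I: has brandy, so not alcohol-free; has honey, so not honey-free — reject
J: only psyllium and yam; none excluded — keep
K: has rolled oats, so not paleo — reject
L: paleo, no honey — OK

H, J, L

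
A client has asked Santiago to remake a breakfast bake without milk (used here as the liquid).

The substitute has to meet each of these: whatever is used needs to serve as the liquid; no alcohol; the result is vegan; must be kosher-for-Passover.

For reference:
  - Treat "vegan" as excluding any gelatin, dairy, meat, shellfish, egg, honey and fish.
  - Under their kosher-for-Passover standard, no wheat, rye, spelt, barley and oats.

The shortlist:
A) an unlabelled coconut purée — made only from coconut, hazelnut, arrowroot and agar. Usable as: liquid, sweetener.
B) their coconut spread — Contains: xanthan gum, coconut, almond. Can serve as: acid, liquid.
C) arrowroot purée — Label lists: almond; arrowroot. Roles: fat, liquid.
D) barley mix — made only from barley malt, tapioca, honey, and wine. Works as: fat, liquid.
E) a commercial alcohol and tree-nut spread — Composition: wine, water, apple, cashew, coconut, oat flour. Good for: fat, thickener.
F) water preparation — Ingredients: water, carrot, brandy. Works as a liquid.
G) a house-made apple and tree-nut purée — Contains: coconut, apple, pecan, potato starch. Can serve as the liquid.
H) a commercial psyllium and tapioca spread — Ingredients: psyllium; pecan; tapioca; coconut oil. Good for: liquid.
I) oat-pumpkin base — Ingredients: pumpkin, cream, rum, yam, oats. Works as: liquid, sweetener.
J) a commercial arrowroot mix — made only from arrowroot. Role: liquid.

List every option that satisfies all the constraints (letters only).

A: nothing on the exclusion list — keep
B: only coconut, almond and xanthan gum; none excluded — OK
C: vegan, kosher-for-Passover — valid
D: has honey, so not vegan; has barley malt, so not kosher-for-Passover (and 1 more) — out
E: not usable as a liquid; has oat flour, so not kosher-for-Passover (and 1 more) — reject
F: has brandy, so not alcohol-free — reject
G: all constraints satisfied — OK
H: all constraints satisfied — keep
I: has cream, so not vegan; has oats, so not kosher-for-Passover (and 1 more) — no
J: only arrowroot; none excluded — keep

A, B, C, G, H, J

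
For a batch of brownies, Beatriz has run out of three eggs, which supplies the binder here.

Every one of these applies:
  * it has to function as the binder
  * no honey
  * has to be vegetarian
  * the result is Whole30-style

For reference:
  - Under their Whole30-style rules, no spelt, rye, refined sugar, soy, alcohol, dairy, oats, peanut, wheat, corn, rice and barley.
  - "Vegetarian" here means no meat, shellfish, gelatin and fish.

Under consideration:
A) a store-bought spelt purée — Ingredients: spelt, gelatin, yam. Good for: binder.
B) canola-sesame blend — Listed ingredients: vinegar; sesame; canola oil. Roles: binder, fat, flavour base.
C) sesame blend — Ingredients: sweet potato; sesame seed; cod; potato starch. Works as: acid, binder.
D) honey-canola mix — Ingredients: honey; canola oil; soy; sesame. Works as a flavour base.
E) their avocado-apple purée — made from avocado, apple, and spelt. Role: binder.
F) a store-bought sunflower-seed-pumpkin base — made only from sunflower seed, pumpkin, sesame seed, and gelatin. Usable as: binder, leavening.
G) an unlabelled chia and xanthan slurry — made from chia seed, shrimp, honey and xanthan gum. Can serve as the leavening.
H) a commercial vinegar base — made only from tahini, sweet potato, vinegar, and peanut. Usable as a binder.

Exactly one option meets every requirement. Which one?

B

A: has spelt, so not Whole30-style; has gelatin, so not vegetarian — reject
B: only sesame, vinegar and canola oil; none excluded — keep
C: has cod, so not vegetarian — reject
D: not usable as a binder; has soy, so not Whole30-style (and 1 more) — no
E: has spelt, so not Whole30-style — no
F: has gelatin, so not vegetarian — no
G: not usable as a binder; has shrimp, so not vegetarian (and 1 more) — reject
H: has peanut, so not Whole30-style — out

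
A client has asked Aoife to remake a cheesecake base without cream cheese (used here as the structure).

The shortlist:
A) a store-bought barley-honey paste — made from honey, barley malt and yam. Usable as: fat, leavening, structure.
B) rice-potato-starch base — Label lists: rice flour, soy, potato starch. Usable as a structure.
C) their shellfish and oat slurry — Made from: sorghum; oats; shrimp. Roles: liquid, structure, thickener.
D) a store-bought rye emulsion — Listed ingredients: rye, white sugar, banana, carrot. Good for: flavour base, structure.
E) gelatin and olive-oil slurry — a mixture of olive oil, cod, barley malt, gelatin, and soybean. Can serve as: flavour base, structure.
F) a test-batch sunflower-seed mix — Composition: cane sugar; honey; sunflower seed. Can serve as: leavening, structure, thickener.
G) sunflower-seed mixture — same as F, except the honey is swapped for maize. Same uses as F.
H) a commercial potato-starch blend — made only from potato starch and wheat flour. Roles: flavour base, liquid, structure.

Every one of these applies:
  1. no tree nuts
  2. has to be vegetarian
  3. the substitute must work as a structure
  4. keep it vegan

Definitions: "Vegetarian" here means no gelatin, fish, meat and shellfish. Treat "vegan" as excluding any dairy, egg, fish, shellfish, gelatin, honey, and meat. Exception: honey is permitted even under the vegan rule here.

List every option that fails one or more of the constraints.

A: honey is permitted under the vegan carve-out; nothing else excluded — OK
B: works as a structure, no tree nuts, vegan — keep
C: has shrimp, so not vegetarian; has shrimp, so not vegan — reject
D: every rule checks out — valid
E: has cod, so not vegetarian; has cod, so not vegan — reject
F: honey is permitted under the vegan carve-out; nothing else excluded — OK
G: vegetarian, vegan — valid
H: only wheat flour and potato starch; none excluded — valid

C, E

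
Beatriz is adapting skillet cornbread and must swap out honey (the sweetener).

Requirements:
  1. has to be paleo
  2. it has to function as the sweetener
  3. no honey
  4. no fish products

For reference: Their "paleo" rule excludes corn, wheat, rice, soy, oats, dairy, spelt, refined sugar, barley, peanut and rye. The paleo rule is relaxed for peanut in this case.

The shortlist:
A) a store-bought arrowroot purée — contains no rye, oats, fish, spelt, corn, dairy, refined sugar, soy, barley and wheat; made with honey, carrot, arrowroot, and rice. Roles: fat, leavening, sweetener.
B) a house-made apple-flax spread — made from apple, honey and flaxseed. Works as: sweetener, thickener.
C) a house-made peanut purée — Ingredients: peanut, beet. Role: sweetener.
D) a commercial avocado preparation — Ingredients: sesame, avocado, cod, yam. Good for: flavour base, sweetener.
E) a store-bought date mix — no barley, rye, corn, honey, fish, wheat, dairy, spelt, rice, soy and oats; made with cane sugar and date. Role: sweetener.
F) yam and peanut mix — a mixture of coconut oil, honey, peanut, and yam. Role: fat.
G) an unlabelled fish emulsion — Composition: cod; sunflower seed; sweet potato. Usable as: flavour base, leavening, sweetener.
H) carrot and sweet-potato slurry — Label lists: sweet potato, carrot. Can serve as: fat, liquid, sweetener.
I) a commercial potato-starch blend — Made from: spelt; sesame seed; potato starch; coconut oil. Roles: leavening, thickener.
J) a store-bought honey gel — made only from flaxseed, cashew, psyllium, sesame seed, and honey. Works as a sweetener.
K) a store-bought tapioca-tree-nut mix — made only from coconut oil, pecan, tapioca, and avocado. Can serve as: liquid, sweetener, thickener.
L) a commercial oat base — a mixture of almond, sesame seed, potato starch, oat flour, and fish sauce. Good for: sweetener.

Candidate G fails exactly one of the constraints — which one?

usable as a sweetener: satisfied
paleo: satisfied
honey-free: satisfied
fish-free: has cod — fails

fish-free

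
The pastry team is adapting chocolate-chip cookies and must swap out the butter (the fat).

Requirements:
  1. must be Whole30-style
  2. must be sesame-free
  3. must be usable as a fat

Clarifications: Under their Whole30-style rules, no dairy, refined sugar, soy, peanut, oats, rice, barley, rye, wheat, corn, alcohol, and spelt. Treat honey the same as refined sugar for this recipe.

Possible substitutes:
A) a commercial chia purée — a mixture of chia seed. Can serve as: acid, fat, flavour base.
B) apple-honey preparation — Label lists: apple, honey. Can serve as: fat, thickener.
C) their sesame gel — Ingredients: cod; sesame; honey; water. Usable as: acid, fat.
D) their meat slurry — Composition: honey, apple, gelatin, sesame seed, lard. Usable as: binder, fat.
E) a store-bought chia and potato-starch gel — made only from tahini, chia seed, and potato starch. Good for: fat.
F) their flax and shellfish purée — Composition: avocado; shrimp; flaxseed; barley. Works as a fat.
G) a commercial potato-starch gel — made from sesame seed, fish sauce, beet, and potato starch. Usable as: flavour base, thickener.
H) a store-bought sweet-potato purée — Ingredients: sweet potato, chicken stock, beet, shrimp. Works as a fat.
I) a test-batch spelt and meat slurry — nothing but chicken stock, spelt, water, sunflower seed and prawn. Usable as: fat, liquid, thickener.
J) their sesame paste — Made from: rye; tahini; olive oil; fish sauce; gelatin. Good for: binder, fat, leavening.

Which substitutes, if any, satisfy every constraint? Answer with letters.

A: all constraints satisfied — keep
B: has honey, so not Whole30-style — reject
C: has honey, so not Whole30-style; has sesame, so not sesame-free — reject
D: has honey, so not Whole30-style; has sesame seed, so not sesame-free — no
E: has tahini, so not sesame-free — no
F: has barley, so not Whole30-style — out
G: not usable as a fat; has sesame seed, so not sesame-free — reject
H: Whole30-style, no sesame — OK
I: has spelt, so not Whole30-style — reject
J: has rye, so not Whole30-style; has tahini, so not sesame-free — reject

A, H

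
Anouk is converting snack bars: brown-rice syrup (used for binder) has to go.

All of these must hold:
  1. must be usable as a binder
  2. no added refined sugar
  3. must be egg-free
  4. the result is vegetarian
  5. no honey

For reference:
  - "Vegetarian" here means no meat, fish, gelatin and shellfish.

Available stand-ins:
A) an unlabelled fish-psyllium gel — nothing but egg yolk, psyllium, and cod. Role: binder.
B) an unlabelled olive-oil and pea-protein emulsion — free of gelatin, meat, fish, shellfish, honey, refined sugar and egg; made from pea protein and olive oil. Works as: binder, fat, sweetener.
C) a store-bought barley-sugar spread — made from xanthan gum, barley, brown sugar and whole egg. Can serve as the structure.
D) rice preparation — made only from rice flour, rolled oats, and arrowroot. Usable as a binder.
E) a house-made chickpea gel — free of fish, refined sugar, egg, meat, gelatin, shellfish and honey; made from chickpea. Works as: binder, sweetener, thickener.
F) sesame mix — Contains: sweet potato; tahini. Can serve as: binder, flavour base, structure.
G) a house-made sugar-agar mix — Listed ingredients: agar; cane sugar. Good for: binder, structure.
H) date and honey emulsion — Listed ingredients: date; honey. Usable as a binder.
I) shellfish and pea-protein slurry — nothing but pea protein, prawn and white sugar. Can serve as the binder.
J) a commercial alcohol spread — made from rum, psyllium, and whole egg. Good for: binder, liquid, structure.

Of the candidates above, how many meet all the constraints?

A: has cod, so not vegetarian; has egg yolk, so not egg-free — out
B: no honey, vegetarian — valid
C: not usable as a binder; has whole egg, so not egg-free (and 1 more) — out
D: works as a binder, vegetarian, no refined sugar — valid
E: works as a binder, no refined sugar, no egg — OK
F: only tahini and sweet potato; none excluded — OK
G: has cane sugar, so not no-added-sugar — no
H: has honey, so not honey-free — reject
I: has prawn, so not vegetarian; has white sugar, so not no-added-sugar — reject
J: has whole egg, so not egg-free — out

4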